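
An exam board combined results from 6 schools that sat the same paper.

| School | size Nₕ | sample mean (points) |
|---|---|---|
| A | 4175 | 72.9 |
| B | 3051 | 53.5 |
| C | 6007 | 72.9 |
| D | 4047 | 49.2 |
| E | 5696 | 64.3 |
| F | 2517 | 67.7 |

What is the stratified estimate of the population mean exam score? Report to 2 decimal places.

64.38

N = 25493; weights Wₕ = Nₕ/N = (0.1638, 0.1197, 0.2356, 0.1587, 0.2234, 0.0987).
x̄_st = Σ Wₕ·x̄ₕ = 0.1638·72.9 + 0.1197·53.5 + 0.2356·72.9 + 0.1587·49.2 + 0.2234·64.3 + 0.0987·67.7 ≈ 64.3809...
→ 64.38.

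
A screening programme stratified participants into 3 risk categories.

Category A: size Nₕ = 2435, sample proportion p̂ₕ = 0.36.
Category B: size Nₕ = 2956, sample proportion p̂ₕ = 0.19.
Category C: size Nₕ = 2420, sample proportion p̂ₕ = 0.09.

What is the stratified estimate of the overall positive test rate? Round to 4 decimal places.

0.2120

Wₕ = Nₕ/N with N = 7811: 0.3117, 0.3784, 0.3098.
p̂_st = 0.3117·0.36 + 0.3784·0.19 + 0.3098·0.09 ≈ 0.212014... → 0.2120.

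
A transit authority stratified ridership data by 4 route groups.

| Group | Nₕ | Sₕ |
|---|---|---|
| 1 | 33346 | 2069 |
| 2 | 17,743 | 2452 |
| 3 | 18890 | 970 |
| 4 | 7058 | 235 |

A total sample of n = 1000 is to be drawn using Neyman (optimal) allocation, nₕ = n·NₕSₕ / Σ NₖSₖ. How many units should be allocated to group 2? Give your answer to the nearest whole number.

Σ NₕSₕ = 33346·2069 + 17743·2452 + 18890·970 + 7058·235 = 132480640.
Share for 2: 43505836/132480640 = 0.32839.
n_2 = 1000 × 0.32839 = 328.394... → 328.

328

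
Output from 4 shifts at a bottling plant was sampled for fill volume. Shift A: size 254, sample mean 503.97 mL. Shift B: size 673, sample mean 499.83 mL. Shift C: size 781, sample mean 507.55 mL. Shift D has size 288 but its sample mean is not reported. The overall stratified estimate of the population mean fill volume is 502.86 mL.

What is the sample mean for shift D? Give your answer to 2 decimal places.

496.24

N = 254 + 673 + 781 + 288 = 1996.
Overall total = μ·N = 502.86·1996 = 1003708.56.
Subtract the known strata: 254·503.97 + 673·499.83 + 781·507.55 = 860790.52.
Remaining total for shift D: 1003708.56 − 860790.52 = 142918.04.
Divide by its size: 142918.04 / 288 = 496.2432... → 496.24.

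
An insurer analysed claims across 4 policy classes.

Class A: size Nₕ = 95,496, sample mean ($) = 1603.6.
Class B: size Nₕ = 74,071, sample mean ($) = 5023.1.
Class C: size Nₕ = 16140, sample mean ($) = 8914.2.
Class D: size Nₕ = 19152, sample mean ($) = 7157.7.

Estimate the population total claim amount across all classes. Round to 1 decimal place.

806162884.1

Estimate total by summing Nₕ·x̄ₕ over strata.
95496·1603.6 + 74071·5023.1 + 16140·8914.2 + 19152·7157.7 = 153137385.6 + 372066040.1 + 143875188 + 137084270.4 = 806162884.1.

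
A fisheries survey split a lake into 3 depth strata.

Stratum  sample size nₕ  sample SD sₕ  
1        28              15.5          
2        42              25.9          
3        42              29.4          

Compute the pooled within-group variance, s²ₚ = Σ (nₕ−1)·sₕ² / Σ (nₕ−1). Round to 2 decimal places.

636.96

Degrees of freedom: 27 + 41 + 41 = 109.
Σ(nₕ−1)sₕ² = 27·240.25 + 41·670.81 + 41·864.36 = 69428.72.
s²ₚ = 69428.72 / 109 = 636.9607... → 636.96.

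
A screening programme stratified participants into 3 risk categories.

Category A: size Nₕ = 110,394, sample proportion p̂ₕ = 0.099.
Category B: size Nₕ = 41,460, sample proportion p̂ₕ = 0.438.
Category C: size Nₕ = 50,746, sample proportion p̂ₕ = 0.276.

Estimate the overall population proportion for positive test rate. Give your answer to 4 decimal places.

N = 110394 + 41460 + 50746 = 202600.
Overall proportion = Σ (Nₕ/N)·p̂ₕ.
Σ Nₕp̂ₕ = 10929.006 + 18159.48 + 14005.896 = 43094.382.
43094.382 / 202600 = 0.212707... → 0.2127.

0.2127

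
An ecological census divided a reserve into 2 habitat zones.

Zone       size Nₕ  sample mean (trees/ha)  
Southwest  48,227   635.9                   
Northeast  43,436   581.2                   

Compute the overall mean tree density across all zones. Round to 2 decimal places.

609.98

N = 48227 + 43436 = 91663.
The stratified mean weights each stratum mean by its population share Nₕ/N.
Σ Nₕx̄ₕ = 48227·635.9 + 43436·581.2 = 30667549.3 + 25245003.2 = 55912552.5.
Divide by N: 55912552.5 / 91663 = 609.9795... → 609.98.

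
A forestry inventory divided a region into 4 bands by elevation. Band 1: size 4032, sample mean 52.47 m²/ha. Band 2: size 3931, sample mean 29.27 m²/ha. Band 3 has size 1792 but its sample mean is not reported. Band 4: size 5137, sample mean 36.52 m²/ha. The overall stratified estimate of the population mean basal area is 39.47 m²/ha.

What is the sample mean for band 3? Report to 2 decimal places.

Σ Nₕx̄ₕ = N·μ, so 1792·x̄_3 = 14892·39.47 − (4032·52.47 + 3931·29.27 + 5137·36.52).
= 587787.24 − 514222.65 = 73564.59.
x̄_3 = 73564.59 / 1792 = 41.0517... → 41.05.

41.05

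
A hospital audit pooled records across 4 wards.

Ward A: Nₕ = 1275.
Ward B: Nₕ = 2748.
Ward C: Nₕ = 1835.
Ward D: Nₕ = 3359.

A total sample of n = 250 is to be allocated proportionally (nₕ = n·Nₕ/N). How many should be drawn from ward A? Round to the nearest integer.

Share of ward A = 1275/9217 = 0.13833.
Allocate 250 × 0.13833 = 34.583... → 35.

35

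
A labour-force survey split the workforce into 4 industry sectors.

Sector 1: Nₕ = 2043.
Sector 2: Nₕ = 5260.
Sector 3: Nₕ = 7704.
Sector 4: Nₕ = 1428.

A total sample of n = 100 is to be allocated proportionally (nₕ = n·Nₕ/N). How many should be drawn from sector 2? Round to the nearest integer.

32

Share of sector 2 = 5260/16435 = 0.32005.
Allocate 100 × 0.32005 = 32.005... → 32.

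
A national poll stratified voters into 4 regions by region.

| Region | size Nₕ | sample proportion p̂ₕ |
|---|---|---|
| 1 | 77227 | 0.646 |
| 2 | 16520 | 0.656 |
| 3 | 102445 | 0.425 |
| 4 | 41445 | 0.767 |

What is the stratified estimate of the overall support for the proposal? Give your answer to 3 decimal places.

N = 77227 + 16520 + 102445 + 41445 = 237637.
Overall proportion = Σ (Nₕ/N)·p̂ₕ.
Σ Nₕp̂ₕ = 49888.642 + 10837.12 + 43539.125 + 31788.315 = 136053.202.
136053.202 / 237637 = 0.57253... → 0.573.

0.573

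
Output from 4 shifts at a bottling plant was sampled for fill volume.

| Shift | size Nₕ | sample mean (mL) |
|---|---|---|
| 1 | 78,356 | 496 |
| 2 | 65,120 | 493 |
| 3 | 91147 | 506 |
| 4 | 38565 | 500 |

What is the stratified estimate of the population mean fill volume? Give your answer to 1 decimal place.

x̄_st = (Σ Nₕx̄ₕ) / (Σ Nₕ) = (78356·496 + 65120·493 + 91147·506 + 38565·500) / 273188
= 136371618 / 273188 = 499.186... → 499.2.

499.2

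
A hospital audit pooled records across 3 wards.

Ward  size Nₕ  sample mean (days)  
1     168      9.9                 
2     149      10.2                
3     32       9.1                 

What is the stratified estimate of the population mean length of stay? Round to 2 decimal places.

N = 349; weights Wₕ = Nₕ/N = (0.4814, 0.4269, 0.0917).
x̄_st = Σ Wₕ·x̄ₕ = 0.4814·9.9 + 0.4269·10.2 + 0.0917·9.1 ≈ 9.9547...
→ 9.95.

9.95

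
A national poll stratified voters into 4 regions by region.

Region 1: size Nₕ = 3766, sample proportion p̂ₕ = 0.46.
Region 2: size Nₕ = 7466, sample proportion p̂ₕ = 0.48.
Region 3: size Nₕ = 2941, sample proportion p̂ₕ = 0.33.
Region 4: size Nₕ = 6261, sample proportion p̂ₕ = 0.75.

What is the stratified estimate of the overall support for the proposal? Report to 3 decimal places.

0.537

N = 3766 + 7466 + 2941 + 6261 = 20434.
Overall proportion = Σ (Nₕ/N)·p̂ₕ.
Σ Nₕp̂ₕ = 1732.36 + 3583.68 + 970.53 + 4695.75 = 10982.32.
10982.32 / 20434 = 0.53745... → 0.537.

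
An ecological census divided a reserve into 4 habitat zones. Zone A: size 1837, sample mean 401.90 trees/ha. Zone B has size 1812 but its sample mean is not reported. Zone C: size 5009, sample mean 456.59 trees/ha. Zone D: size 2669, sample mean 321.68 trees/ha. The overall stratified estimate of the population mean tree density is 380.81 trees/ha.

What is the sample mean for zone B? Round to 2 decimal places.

N = 1837 + 1812 + 5009 + 2669 = 11327.
Overall total = μ·N = 380.81·11327 = 4313434.87.
Subtract the known strata: 1837·401.90 + 5009·456.59 + 2669·321.68 = 3883913.53.
Remaining total for zone B: 4313434.87 − 3883913.53 = 429521.34.
Divide by its size: 429521.34 / 1812 = 237.0427... → 237.04.

237.04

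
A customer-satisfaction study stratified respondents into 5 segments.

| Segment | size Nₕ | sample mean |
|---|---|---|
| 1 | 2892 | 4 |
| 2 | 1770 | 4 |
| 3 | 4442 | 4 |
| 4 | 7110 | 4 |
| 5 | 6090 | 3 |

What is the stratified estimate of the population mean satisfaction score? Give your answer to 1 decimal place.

3.7

N = 2892 + 1770 + 4442 + 7110 + 6090 = 22304.
The stratified mean weights each stratum mean by its population share Nₕ/N.
Σ Nₕx̄ₕ = 2892·4 + 1770·4 + 4442·4 + 7110·4 + 6090·3 = 11568 + 7080 + 17768 + 28440 + 18270 = 83126.
Divide by N: 83126 / 22304 = 3.727... → 3.7.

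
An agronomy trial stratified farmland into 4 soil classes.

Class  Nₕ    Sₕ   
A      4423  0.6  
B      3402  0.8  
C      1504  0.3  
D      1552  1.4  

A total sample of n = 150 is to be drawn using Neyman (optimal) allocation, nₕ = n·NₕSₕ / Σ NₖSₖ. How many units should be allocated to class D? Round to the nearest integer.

A: NₕSₕ = 4423·0.6 = 2653.8
B: NₕSₕ = 3402·0.8 = 2721.6
C: NₕSₕ = 1504·0.3 = 451.2
D: NₕSₕ = 1552·1.4 = 2172.8
Σ NₕSₕ = 7999.4.
n_D = 150·2172.8/7999.4 = 40.743... → 41.

41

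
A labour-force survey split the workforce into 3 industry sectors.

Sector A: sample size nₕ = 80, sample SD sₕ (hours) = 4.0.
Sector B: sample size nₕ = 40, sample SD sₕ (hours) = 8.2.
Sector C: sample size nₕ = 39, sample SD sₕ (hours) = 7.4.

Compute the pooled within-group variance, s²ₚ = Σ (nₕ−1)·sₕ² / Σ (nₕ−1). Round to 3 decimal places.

Degrees of freedom: 79 + 39 + 38 = 156.
Σ(nₕ−1)sₕ² = 79·16 + 39·67.24 + 38·54.76 = 5967.24.
s²ₚ = 5967.24 / 156 = 38.25154... → 38.252.

38.252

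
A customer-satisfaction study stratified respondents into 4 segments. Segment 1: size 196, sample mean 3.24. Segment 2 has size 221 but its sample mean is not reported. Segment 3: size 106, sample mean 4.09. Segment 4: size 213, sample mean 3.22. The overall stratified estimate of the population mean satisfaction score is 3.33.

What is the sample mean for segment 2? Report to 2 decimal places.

N = 196 + 221 + 106 + 213 = 736.
Overall total = μ·N = 3.33·736 = 2450.88.
Subtract the known strata: 196·3.24 + 106·4.09 + 213·3.22 = 1754.44.
Remaining total for segment 2: 2450.88 − 1754.44 = 696.44.
Divide by its size: 696.44 / 221 = 3.1513... → 3.15.

3.15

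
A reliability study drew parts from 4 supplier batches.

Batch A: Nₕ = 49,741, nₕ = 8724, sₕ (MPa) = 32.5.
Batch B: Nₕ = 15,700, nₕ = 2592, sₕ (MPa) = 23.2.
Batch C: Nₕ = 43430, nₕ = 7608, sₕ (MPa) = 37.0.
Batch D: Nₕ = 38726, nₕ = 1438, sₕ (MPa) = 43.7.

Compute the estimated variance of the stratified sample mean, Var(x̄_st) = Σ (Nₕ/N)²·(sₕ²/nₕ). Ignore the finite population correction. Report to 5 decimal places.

N = 147597; Wₕ = Nₕ/N.
batch A: (49741/147597)²·32.5²/8724 = 0.01375071
batch B: (15700/147597)²·23.2²/2592 = 0.00234955
batch C: (43430/147597)²·37.0²/7608 = 0.01557964
batch D: (38726/147597)²·43.7²/1438 = 0.09142274
Sum = 0.12310264 → 0.12310.

0.12310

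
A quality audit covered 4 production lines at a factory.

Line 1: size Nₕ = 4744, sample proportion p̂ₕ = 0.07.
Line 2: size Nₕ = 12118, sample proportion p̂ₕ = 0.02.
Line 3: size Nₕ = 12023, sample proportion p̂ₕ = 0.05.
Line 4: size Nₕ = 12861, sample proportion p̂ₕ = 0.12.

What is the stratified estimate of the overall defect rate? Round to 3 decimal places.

0.065

N = 4744 + 12118 + 12023 + 12861 = 41746.
Overall proportion = Σ (Nₕ/N)·p̂ₕ.
Σ Nₕp̂ₕ = 332.08 + 242.36 + 601.15 + 1543.32 = 2718.91.
2718.91 / 41746 = 0.06513... → 0.065.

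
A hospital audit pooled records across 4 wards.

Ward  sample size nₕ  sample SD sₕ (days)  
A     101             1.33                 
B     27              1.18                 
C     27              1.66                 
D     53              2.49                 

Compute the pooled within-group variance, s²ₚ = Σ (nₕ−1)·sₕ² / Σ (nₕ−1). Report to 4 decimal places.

Degrees of freedom: 100 + 26 + 26 + 52 = 204.
Σ(nₕ−1)sₕ² = 100·1.7689 + 26·1.3924 + 26·2.7556 + 52·6.2001 = 607.1432.
s²ₚ = 607.1432 / 204 = 2.976192... → 2.9762.

2.9762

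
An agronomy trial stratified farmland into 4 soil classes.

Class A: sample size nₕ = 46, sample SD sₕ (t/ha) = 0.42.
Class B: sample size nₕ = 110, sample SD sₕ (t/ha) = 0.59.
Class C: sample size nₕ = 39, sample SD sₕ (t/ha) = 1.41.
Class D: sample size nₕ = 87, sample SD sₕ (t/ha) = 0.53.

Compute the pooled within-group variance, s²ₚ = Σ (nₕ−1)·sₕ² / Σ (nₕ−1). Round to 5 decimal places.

A: (46−1)·0.42² = 45·0.1764 = 7.938
B: (110−1)·0.59² = 109·0.3481 = 37.9429
C: (39−1)·1.41² = 38·1.9881 = 75.5478
D: (87−1)·0.53² = 86·0.2809 = 24.1574
Numerator = 145.5861; denominator = Σ(nₕ−1) = 278.
s²ₚ = 145.5861/278 = 0.5236910... → 0.52369.

0.52369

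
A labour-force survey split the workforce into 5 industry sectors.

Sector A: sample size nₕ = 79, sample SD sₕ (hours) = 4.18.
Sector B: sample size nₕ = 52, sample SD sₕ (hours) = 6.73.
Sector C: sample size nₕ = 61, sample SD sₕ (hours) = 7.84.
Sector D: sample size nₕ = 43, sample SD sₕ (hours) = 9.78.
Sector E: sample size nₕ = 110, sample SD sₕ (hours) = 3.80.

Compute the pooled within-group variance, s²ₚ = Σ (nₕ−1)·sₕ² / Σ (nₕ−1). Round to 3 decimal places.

A: (79−1)·4.18² = 78·17.4724 = 1362.8472
B: (52−1)·6.73² = 51·45.2929 = 2309.9379
C: (61−1)·7.84² = 60·61.4656 = 3687.936
D: (43−1)·9.78² = 42·95.6484 = 4017.2328
E: (110−1)·3.80² = 109·14.44 = 1573.96
Numerator = 12951.9139; denominator = Σ(nₕ−1) = 340.
s²ₚ = 12951.9139/340 = 38.09386... → 38.094.

38.094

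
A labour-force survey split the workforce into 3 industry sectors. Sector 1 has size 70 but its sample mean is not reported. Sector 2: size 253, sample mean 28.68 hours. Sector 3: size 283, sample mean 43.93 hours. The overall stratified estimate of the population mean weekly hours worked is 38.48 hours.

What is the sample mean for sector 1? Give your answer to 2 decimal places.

N = 70 + 253 + 283 = 606.
Overall total = μ·N = 38.48·606 = 23318.88.
Subtract the known strata: 253·28.68 + 283·43.93 = 19688.23.
Remaining total for sector 1: 23318.88 − 19688.23 = 3630.65.
Divide by its size: 3630.65 / 70 = 51.8664... → 51.87.

51.87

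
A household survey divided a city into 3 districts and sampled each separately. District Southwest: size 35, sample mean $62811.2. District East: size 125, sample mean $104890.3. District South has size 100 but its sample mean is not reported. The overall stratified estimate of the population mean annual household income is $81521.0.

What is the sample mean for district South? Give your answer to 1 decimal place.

58857.8

N = 35 + 125 + 100 = 260.
Overall total = μ·N = 81521.0·260 = 21195460.
Subtract the known strata: 35·62811.2 + 125·104890.3 = 15309679.5.
Remaining total for district South: 21195460 − 15309679.5 = 5885780.5.
Divide by its size: 5885780.5 / 100 = 58857.805 → 58857.8.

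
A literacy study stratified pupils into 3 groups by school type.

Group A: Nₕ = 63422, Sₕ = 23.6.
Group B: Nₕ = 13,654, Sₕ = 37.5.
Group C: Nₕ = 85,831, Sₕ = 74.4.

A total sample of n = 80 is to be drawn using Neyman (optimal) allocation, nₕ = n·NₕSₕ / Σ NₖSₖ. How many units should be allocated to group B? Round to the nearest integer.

Σ NₕSₕ = 63422·23.6 + 13654·37.5 + 85831·74.4 = 8394610.6.
Share for B: 512025/8394610.6 = 0.06099.
n_B = 80 × 0.06099 = 4.880... → 5.

5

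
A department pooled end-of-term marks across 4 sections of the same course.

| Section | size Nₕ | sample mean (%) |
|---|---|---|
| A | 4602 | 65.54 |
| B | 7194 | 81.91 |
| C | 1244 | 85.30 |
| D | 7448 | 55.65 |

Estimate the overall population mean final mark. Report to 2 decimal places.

68.89

N = 4602 + 7194 + 1244 + 7448 = 20488.
Weight each subgroup mean by Nₕ/N and sum.
Σ Nₕx̄ₕ = 4602·65.54 + 7194·81.91 + 1244·85.30 + 7448·55.65 = 301615.08 + 589260.54 + 106113.2 + 414481.2 = 1411470.02.
Divide by N: 1411470.02 / 20488 = 68.8925... → 68.89.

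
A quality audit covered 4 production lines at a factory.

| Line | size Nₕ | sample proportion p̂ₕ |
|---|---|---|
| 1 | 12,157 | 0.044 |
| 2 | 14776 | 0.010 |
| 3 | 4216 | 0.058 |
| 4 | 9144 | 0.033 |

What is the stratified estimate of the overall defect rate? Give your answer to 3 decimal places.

0.031

Wₕ = Nₕ/N with N = 40293: 0.3017, 0.3667, 0.1046, 0.2269.
p̂_st = 0.3017·0.044 + 0.3667·0.010 + 0.1046·0.058 + 0.2269·0.033 ≈ 0.03050... → 0.031.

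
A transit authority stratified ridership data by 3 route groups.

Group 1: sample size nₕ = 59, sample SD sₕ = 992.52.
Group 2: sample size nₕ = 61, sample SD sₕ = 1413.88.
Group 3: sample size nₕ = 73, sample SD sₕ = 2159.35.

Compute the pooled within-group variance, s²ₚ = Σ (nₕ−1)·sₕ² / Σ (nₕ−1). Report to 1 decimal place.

Degrees of freedom: 58 + 60 + 72 = 190.
Σ(nₕ−1)sₕ² = 58·985095.9504 + 60·1999056.6544 + 72·4662792.4225 = 512800018.8072.
s²ₚ = 512800018.8072 / 190 = 2698947.467... → 2698947.5.

2698947.5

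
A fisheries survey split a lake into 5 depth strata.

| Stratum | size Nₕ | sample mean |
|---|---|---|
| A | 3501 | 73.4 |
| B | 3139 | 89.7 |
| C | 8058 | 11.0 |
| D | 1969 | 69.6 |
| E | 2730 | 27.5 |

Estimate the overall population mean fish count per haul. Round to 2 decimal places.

x̄_st = (Σ Nₕx̄ₕ) / (Σ Nₕ) = (3501·73.4 + 3139·89.7 + 8058·11.0 + 1969·69.6 + 2730·27.5) / 19397
= 839297.1 / 19397 = 43.2694... → 43.27.

43.27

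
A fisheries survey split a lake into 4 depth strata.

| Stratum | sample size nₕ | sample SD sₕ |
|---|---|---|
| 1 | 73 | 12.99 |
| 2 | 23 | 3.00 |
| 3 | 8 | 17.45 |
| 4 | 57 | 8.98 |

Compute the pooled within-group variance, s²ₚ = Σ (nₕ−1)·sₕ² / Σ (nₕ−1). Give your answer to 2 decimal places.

120.99

Degrees of freedom: 72 + 22 + 7 + 56 = 157.
Σ(nₕ−1)sₕ² = 72·168.7401 + 22·9 + 7·304.5025 + 56·80.6404 = 18994.6671.
s²ₚ = 18994.6671 / 157 = 120.9851... → 120.99.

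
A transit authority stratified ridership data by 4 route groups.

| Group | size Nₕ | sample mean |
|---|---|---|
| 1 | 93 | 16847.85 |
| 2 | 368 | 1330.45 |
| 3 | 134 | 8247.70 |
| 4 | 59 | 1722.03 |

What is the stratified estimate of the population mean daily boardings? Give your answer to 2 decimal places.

4989.67

N = 93 + 368 + 134 + 59 = 654.
Overall mean = Σ (Nₕ/N)·x̄ₕ — weight by population share, not a simple average.
Σ Nₕx̄ₕ = 93·16847.85 + 368·1330.45 + 134·8247.70 + 59·1722.03 = 1566850.05 + 489605.6 + 1105191.8 + 101599.77 = 3263247.22.
Divide by N: 3263247.22 / 654 = 4989.6746... → 4989.67.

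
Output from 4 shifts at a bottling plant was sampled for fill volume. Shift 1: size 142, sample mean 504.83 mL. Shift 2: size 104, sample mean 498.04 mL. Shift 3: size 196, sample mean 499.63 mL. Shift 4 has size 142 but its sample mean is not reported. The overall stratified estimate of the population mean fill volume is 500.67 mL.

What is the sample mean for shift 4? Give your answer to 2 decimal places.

499.87

N = 142 + 104 + 196 + 142 = 584.
Overall total = μ·N = 500.67·584 = 292391.28.
Subtract the known strata: 142·504.83 + 104·498.04 + 196·499.63 = 221409.5.
Remaining total for shift 4: 292391.28 − 221409.5 = 70981.78.
Divide by its size: 70981.78 / 142 = 499.8717... → 499.87.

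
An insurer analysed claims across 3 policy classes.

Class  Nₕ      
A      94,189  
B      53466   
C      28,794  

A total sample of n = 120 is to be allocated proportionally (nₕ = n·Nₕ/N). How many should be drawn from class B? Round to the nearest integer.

Share of class B = 53466/176449 = 0.30301.
Allocate 120 × 0.30301 = 36.361... → 36.

36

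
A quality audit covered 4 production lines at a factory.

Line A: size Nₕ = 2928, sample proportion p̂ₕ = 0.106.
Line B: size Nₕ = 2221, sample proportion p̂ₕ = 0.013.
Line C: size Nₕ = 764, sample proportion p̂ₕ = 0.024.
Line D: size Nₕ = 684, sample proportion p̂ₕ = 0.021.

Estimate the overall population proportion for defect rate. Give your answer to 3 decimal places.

0.056

N = 2928 + 2221 + 764 + 684 = 6597.
Overall proportion = Σ (Nₕ/N)·p̂ₕ.
Σ Nₕp̂ₕ = 310.368 + 28.873 + 18.336 + 14.364 = 371.941.
371.941 / 6597 = 0.05638... → 0.056.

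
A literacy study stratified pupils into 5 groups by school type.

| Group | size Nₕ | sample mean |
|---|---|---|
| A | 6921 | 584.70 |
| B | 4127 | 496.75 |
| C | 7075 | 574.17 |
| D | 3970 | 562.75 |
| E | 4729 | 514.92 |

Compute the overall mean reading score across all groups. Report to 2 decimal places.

552.84

N = 26822; weights Wₕ = Nₕ/N = (0.2580, 0.1539, 0.2638, 0.1480, 0.1763).
x̄_st = Σ Wₕ·x̄ₕ = 0.2580·584.70 + 0.1539·496.75 + 0.2638·574.17 + 0.1480·562.75 + 0.1763·514.92 ≈ 552.8381...
→ 552.84.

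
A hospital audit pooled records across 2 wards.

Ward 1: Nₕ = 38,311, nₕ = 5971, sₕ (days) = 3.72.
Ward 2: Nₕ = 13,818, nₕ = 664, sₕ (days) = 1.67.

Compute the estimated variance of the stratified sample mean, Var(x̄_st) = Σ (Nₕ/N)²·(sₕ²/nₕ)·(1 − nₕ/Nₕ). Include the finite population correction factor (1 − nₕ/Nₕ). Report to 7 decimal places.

0.0013376

N = 52129. Term for each stratum: Wₕ²sₕ²/nₕ·(1−nₕ/Nₕ).
Var(x̄_st) = 0.0010566801 + 0.0002809371 = 0.0013376172 → 0.0013376.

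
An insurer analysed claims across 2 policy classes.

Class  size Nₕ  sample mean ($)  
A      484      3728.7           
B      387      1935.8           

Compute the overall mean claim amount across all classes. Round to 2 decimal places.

2932.08

x̄_st = (Σ Nₕx̄ₕ) / (Σ Nₕ) = (484·3728.7 + 387·1935.8) / 871
= 2553845.4 / 871 = 2932.0843... → 2932.08.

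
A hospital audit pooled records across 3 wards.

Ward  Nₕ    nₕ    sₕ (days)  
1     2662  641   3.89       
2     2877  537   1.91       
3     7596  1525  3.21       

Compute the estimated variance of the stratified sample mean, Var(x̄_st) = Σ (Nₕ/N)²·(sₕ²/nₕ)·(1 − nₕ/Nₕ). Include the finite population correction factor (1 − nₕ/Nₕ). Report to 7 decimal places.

N = 13135; Wₕ = Nₕ/N.
ward 1: (2662/13135)²·3.89²/641·(1 − 641/2662) = 0.0007361315
ward 2: (2877/13135)²·1.91²/537·(1 − 537/2877) = 0.0002650867
ward 3: (7596/13135)²·3.21²/1525·(1 − 1525/7596) = 0.0018060312
Sum = 0.0028072494 → 0.0028072.

0.0028072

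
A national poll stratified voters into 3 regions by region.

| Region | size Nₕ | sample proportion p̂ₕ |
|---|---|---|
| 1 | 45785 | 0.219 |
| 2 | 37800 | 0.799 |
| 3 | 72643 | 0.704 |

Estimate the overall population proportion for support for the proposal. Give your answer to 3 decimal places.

0.585

N = 45785 + 37800 + 72643 = 156228.
Overall proportion = Σ (Nₕ/N)·p̂ₕ.
Σ Nₕp̂ₕ = 10026.915 + 30202.2 + 51140.672 = 91369.787.
91369.787 / 156228 = 0.58485... → 0.585.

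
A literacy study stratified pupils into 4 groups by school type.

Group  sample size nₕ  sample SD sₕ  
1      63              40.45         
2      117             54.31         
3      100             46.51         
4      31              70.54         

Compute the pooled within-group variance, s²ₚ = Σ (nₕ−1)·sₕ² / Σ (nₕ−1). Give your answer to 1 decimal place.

2628.8

Degrees of freedom: 62 + 116 + 99 + 30 = 307.
Σ(nₕ−1)sₕ² = 62·1636.2025 + 116·2949.5761 + 99·2163.1801 + 30·4975.8916 = 807026.9605.
s²ₚ = 807026.9605 / 307 = 2628.752... → 2628.8.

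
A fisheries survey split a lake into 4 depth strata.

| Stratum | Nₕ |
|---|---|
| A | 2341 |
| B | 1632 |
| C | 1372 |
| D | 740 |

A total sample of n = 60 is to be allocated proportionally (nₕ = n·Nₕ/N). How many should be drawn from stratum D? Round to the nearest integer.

Share of stratum D = 740/6085 = 0.12161.
Allocate 60 × 0.12161 = 7.297... → 7.

7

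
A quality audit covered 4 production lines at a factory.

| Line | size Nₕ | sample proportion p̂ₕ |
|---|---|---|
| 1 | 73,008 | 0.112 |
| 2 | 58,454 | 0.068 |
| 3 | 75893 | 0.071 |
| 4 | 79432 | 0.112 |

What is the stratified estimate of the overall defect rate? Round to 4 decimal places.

Wₕ = Nₕ/N with N = 286787: 0.2546, 0.2038, 0.2646, 0.2770.
p̂_st = 0.2546·0.112 + 0.2038·0.068 + 0.2646·0.071 + 0.2770·0.112 ≈ 0.092182... → 0.0922.

0.0922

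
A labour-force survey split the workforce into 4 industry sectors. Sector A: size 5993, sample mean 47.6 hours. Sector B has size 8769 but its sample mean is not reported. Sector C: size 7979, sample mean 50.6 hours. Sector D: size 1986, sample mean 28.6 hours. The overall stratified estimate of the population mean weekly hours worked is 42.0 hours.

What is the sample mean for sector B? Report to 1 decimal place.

N = 5993 + 8769 + 7979 + 1986 = 24727.
Overall total = μ·N = 42.0·24727 = 1038534.
Subtract the known strata: 5993·47.6 + 7979·50.6 + 1986·28.6 = 745803.8.
Remaining total for sector B: 1038534 − 745803.8 = 292730.2.
Divide by its size: 292730.2 / 8769 = 33.382... → 33.4.

33.4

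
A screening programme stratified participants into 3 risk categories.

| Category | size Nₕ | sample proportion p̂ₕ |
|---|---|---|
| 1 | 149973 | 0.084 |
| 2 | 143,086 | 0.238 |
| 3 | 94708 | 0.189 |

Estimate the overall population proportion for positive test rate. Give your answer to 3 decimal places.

0.166

Wₕ = Nₕ/N with N = 387767: 0.3868, 0.3690, 0.2442.
p̂_st = 0.3868·0.084 + 0.3690·0.238 + 0.2442·0.189 ≈ 0.16647... → 0.166.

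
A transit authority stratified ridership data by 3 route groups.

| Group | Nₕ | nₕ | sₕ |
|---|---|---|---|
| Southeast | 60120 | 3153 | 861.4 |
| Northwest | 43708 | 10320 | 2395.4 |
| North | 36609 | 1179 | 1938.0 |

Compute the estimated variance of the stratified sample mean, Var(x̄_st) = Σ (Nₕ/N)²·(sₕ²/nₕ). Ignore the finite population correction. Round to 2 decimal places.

313.46

N = 140437; Wₕ = Nₕ/N.
group Southeast: (60120/140437)²·861.4²/3153 = 43.12813
group Northwest: (43708/140437)²·2395.4²/10320 = 53.85613
group North: (36609/140437)²·1938.0²/1179 = 216.47432
Sum = 313.45858 → 313.46.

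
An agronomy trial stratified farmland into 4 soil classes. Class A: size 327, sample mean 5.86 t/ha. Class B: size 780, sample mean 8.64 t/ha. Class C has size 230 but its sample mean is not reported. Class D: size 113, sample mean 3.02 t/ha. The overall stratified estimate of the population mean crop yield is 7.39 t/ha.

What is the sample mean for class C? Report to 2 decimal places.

N = 327 + 780 + 230 + 113 = 1450.
Overall total = μ·N = 7.39·1450 = 10715.5.
Subtract the known strata: 327·5.86 + 780·8.64 + 113·3.02 = 8996.68.
Remaining total for class C: 10715.5 − 8996.68 = 1718.82.
Divide by its size: 1718.82 / 230 = 7.4731... → 7.47.

7.47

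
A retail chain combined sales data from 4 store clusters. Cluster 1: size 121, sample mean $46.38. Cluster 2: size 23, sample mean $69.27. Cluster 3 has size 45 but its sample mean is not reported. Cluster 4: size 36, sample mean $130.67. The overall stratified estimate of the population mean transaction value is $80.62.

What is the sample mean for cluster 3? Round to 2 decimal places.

138.45

N = 121 + 23 + 45 + 36 = 225.
Overall total = μ·N = 80.62·225 = 18139.5.
Subtract the known strata: 121·46.38 + 23·69.27 + 36·130.67 = 11909.31.
Remaining total for cluster 3: 18139.5 − 11909.31 = 6230.19.
Divide by its size: 6230.19 / 45 = 138.4487... → 138.45.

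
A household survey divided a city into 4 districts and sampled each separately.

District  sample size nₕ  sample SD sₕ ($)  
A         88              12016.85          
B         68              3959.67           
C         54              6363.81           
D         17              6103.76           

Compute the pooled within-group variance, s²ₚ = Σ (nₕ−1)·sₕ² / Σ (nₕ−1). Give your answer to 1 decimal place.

73346152.0

A: (88−1)·12016.85² = 87·144404683.9225 = 12563207501.2575
B: (68−1)·3959.67² = 67·15678986.5089 = 1050492096.0963
C: (54−1)·6363.81² = 53·40498077.7161 = 2146398118.9533
D: (17−1)·6103.76² = 16·37255886.1376 = 596094178.2016
Numerator = 16356191894.5087; denominator = Σ(nₕ−1) = 223.
s²ₚ = 16356191894.5087/223 = 73346151.993... → 73346152.0.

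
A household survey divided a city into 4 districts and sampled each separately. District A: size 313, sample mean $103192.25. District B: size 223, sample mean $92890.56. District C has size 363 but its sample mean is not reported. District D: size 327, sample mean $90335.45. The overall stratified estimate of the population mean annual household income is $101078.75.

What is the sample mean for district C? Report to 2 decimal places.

113964.42

Σ Nₕx̄ₕ = N·μ, so 363·x̄_C = 1226·101078.75 − (313·103192.25 + 223·92890.56 + 327·90335.45).
= 123922547.5 − 82553461.28 = 41369086.22.
x̄_C = 41369086.22 / 363 = 113964.4248... → 113964.42.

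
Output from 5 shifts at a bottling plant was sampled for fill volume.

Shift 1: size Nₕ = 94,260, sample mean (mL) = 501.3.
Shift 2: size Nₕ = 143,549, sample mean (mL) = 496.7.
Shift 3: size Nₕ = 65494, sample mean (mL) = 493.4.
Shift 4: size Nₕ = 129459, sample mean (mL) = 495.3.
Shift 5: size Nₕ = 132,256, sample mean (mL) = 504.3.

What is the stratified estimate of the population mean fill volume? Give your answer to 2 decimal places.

x̄_st = (Σ Nₕx̄ₕ) / (Σ Nₕ) = (94260·501.3 + 143549·496.7 + 65494·493.4 + 129459·495.3 + 132256·504.3) / 565018
= 281685809.4 / 565018 = 498.5431... → 498.54.

498.54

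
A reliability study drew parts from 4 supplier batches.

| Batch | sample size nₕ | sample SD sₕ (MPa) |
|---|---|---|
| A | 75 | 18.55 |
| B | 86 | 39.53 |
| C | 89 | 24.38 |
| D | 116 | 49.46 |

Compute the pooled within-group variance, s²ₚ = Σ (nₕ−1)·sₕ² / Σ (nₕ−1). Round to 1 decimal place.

1358.9

A: (75−1)·18.55² = 74·344.1025 = 25463.585
B: (86−1)·39.53² = 85·1562.6209 = 132822.7765
C: (89−1)·24.38² = 88·594.3844 = 52305.8272
D: (116−1)·49.46² = 115·2446.2916 = 281323.534
Numerator = 491915.7227; denominator = Σ(nₕ−1) = 362.
s²ₚ = 491915.7227/362 = 1358.883... → 1358.9.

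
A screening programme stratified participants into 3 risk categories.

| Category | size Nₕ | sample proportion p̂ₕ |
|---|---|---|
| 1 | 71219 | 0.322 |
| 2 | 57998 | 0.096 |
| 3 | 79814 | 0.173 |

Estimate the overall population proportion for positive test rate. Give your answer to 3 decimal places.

0.202

N = 71219 + 57998 + 79814 = 209031.
Overall proportion = Σ (Nₕ/N)·p̂ₕ.
Σ Nₕp̂ₕ = 22932.518 + 5567.808 + 13807.822 = 42308.148.
42308.148 / 209031 = 0.20240... → 0.202.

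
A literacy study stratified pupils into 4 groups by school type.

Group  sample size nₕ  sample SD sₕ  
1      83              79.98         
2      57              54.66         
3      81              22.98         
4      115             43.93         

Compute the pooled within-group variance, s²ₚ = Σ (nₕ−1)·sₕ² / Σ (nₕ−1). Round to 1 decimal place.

2873.8

1: (83−1)·79.98² = 82·6396.8004 = 524537.6328
2: (57−1)·54.66² = 56·2987.7156 = 167312.0736
3: (81−1)·22.98² = 80·528.0804 = 42246.432
4: (115−1)·43.93² = 114·1929.8449 = 220002.3186
Numerator = 954098.457; denominator = Σ(nₕ−1) = 332.
s²ₚ = 954098.457/332 = 2873.791... → 2873.8.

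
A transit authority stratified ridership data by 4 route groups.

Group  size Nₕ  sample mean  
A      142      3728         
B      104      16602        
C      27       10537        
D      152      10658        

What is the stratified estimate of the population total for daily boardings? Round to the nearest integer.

4160499

Estimate total by summing Nₕ·x̄ₕ over strata.
142·3728 + 104·16602 + 27·10537 + 152·10658 = 529376 + 1726608 + 284499 + 1620016 = 4160499.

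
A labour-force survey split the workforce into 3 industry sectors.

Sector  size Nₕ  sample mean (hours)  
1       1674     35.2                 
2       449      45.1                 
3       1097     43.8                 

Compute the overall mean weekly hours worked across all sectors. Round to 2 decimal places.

39.51

N = 3220; weights Wₕ = Nₕ/N = (0.5199, 0.1394, 0.3407).
x̄_st = Σ Wₕ·x̄ₕ = 0.5199·35.2 + 0.1394·45.1 + 0.3407·43.8 ≈ 39.5103...
→ 39.51.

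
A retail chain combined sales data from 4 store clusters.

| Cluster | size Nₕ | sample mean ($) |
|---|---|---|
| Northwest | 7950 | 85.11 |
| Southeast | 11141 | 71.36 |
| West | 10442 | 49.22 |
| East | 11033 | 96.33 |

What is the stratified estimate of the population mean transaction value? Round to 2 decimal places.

75.15

x̄_st = (Σ Nₕx̄ₕ) / (Σ Nₕ) = (7950·85.11 + 11141·71.36 + 10442·49.22 + 11033·96.33) / 40566
= 3048410.39 / 40566 = 75.1469... → 75.15.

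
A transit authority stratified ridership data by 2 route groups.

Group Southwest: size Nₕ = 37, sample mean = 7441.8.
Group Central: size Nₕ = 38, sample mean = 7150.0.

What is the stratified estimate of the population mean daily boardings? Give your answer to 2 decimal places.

N = 75; weights Wₕ = Nₕ/N = (0.4933, 0.5067).
x̄_st = Σ Wₕ·x̄ₕ = 0.4933·7441.8 + 0.5067·7150.0 ≈ 7293.9547...
→ 7293.95.

7293.95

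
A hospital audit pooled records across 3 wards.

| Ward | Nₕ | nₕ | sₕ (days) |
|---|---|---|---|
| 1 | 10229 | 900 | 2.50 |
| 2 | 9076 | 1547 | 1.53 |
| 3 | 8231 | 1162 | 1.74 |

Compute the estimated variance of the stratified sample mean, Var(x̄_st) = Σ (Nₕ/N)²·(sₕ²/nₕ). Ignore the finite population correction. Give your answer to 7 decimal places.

N = 27536. Term for each stratum: Wₕ²sₕ²/nₕ.
Var(x̄_st) = 0.0009583015 + 0.0001643917 + 0.0002328069 = 0.0013555001 → 0.0013555.

0.0013555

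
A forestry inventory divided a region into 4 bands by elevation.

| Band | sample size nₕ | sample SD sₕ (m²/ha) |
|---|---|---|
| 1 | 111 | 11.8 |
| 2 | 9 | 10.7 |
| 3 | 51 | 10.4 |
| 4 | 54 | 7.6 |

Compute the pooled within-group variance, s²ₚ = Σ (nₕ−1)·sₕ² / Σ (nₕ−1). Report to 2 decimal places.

1: (111−1)·11.8² = 110·139.24 = 15316.4
2: (9−1)·10.7² = 8·114.49 = 915.92
3: (51−1)·10.4² = 50·108.16 = 5408
4: (54−1)·7.6² = 53·57.76 = 3061.28
Numerator = 24701.6; denominator = Σ(nₕ−1) = 221.
s²ₚ = 24701.6/221 = 111.7719... → 111.77.

111.77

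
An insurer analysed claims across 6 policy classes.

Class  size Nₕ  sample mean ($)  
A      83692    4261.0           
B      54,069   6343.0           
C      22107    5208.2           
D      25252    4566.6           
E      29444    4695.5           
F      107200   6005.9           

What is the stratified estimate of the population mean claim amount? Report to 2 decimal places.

N = 321764; weights Wₕ = Nₕ/N = (0.2601, 0.1680, 0.0687, 0.0785, 0.0915, 0.3332).
x̄_st = Σ Wₕ·x̄ₕ = 0.2601·4261.0 + 0.1680·6343.0 + 0.0687·5208.2 + 0.0785·4566.6 + 0.0915·4695.5 + 0.3332·6005.9 ≈ 5321.0164...
→ 5321.02.

5321.02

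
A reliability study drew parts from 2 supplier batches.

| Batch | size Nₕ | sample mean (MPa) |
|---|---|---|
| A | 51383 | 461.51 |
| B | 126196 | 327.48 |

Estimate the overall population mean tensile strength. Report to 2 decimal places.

366.26

x̄_st = (Σ Nₕx̄ₕ) / (Σ Nₕ) = (51383·461.51 + 126196·327.48) / 177579
= 65040434.41 / 177579 = 366.2620... → 366.26.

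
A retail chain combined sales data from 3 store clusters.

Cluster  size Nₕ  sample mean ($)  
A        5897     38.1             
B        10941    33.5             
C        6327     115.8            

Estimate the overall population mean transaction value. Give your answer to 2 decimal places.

N = 23165; weights Wₕ = Nₕ/N = (0.2546, 0.4723, 0.2731).
x̄_st = Σ Wₕ·x̄ₕ = 0.2546·38.1 + 0.4723·33.5 + 0.2731·115.8 ≈ 57.1494...
→ 57.15.

57.15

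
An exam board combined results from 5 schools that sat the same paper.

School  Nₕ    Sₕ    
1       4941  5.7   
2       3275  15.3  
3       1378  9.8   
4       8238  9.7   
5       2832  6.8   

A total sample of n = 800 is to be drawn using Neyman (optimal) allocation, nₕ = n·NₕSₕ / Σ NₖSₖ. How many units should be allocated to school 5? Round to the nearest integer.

1: NₕSₕ = 4941·5.7 = 28163.7
2: NₕSₕ = 3275·15.3 = 50107.5
3: NₕSₕ = 1378·9.8 = 13504.4
4: NₕSₕ = 8238·9.7 = 79908.6
5: NₕSₕ = 2832·6.8 = 19257.6
Σ NₕSₕ = 190941.8.
n_5 = 800·19257.6/190941.8 = 80.685... → 81.

81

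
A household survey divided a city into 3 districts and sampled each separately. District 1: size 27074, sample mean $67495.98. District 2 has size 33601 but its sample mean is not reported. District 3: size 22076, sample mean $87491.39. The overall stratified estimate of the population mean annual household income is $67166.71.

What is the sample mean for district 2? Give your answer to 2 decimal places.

N = 27074 + 33601 + 22076 = 82751.
Overall total = μ·N = 67166.71·82751 = 5558112419.21.
Subtract the known strata: 27074·67495.98 + 22076·87491.39 = 3758846088.16.
Remaining total for district 2: 5558112419.21 − 3758846088.16 = 1799266331.05.
Divide by its size: 1799266331.05 / 33601 = 53547.9995... → 53548.00.

53548.00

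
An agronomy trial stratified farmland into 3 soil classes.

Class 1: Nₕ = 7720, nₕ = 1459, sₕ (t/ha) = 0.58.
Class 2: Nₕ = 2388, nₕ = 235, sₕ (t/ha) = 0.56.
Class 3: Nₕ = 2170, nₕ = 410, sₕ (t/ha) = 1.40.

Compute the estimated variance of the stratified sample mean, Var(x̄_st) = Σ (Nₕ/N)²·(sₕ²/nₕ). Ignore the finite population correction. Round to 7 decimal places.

0.0002910

N = 12278. Term for each stratum: Wₕ²sₕ²/nₕ.
Var(x̄_st) = 0.0000911549 + 0.0000504803 + 0.0001493263 = 0.0002909615 → 0.0002910.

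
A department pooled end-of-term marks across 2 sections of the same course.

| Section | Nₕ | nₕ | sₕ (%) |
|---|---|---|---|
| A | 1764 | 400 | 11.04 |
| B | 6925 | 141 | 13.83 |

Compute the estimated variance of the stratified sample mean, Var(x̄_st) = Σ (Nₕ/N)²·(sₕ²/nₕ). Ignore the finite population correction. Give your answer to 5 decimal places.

N = 8689; Wₕ = Nₕ/N.
section A: (1764/8689)²·11.04²/400 = 0.01255844
section B: (6925/8689)²·13.83²/141 = 0.86163872
Sum = 0.87419716 → 0.87420.

0.87420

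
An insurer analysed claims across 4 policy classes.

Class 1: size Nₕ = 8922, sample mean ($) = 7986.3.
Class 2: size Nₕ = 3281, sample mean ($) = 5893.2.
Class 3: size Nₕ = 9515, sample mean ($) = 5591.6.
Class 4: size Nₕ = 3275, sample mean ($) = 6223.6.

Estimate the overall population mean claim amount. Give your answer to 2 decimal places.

N = 8922 + 3281 + 9515 + 3275 = 24993.
Weight each subgroup mean by Nₕ/N and sum.
Σ Nₕx̄ₕ = 8922·7986.3 + 3281·5893.2 + 9515·5591.6 + 3275·6223.6 = 71253768.6 + 19335589.2 + 53204074 + 20382290 = 164175721.8.
Divide by N: 164175721.8 / 24993 = 6568.8682... → 6568.87.

6568.87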